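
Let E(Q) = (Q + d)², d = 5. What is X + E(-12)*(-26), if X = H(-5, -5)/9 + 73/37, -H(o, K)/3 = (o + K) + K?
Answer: -46880/37 ≈ -1267.0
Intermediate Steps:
E(Q) = (5 + Q)² (E(Q) = (Q + 5)² = (5 + Q)²)
H(o, K) = -6*K - 3*o (H(o, K) = -3*((o + K) + K) = -3*((K + o) + K) = -3*(o + 2*K) = -6*K - 3*o)
X = 258/37 (X = (-6*(-5) - 3*(-5))/9 + 73/37 = (30 + 15)*(⅑) + 73*(1/37) = 45*(⅑) + 73/37 = 5 + 73/37 = 258/37 ≈ 6.9730)
X + E(-12)*(-26) = 258/37 + (5 - 12)²*(-26) = 258/37 + (-7)²*(-26) = 258/37 + 49*(-26) = 258/37 - 1274 = -46880/37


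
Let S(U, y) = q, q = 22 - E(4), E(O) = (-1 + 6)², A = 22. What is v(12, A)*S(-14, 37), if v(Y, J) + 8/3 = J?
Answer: -58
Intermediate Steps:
v(Y, J) = -8/3 + J
E(O) = 25 (E(O) = 5² = 25)
q = -3 (q = 22 - 1*25 = 22 - 25 = -3)
S(U, y) = -3
v(12, A)*S(-14, 37) = (-8/3 + 22)*(-3) = (58/3)*(-3) = -58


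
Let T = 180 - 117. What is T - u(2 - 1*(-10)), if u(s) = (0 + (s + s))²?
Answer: -513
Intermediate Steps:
T = 63
u(s) = 4*s² (u(s) = (0 + 2*s)² = (2*s)² = 4*s²)
T - u(2 - 1*(-10)) = 63 - 4*(2 - 1*(-10))² = 63 - 4*(2 + 10)² = 63 - 4*12² = 63 - 4*144 = 63 - 1*576 = 63 - 576 = -513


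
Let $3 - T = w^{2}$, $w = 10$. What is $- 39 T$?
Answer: $3783$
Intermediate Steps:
$T = -97$ ($T = 3 - 10^{2} = 3 - 100 = -97$)
$- 39 T = \left(-39\right) \left(-97\right) = 3783$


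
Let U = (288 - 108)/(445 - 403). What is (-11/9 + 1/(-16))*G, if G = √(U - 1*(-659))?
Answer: -185*√32501/1008 ≈ -33.087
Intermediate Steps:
U = 30/7 (U = 180/42 = 180*(1/42) = 30/7 ≈ 4.2857)
G = √32501/7 (G = √(30/7 - 1*(-659)) = √(30/7 + 659) = √(4643/7) = √32501/7 ≈ 25.754)
(-11/9 + 1/(-16))*G = (-11/9 + 1/(-16))*(√32501/7) = (-11*⅑ + 1*(-1/16))*(√32501/7) = (-11/9 - 1/16)*(√32501/7) = -185*√32501/1008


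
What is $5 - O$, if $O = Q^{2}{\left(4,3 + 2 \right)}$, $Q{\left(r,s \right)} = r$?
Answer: $-11$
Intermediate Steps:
$O = 16$ ($O = 4^{2} = 16$)
$5 - O = 5 - 16 = -11$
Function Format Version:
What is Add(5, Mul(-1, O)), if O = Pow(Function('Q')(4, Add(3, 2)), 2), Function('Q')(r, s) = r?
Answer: -11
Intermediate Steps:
O = 16 (O = Pow(4, 2) = 16)
Add(5, Mul(-1, O)) = Add(5, Mul(-1, 16)) = Add(5, -16) = -11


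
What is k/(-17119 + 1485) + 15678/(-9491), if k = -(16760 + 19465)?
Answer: 98701623/148382294 ≈ 0.66518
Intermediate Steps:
k = -36225 (k = -1*36225 = -36225)
k/(-17119 + 1485) + 15678/(-9491) = -36225/(-17119 + 1485) + 15678/(-9491) = -36225/(-15634) + 15678*(-1/9491) = -36225*(-1/15634) - 15678/9491 = 36225/15634 - 15678/9491 = 98701623/148382294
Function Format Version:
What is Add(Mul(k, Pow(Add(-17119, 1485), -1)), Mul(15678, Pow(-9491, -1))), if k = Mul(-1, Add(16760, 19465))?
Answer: Rational(98701623, 148382294) ≈ 0.66518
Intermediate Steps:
k = -36225 (k = Mul(-1, 36225) = -36225)
Add(Mul(k, Pow(Add(-17119, 1485), -1)), Mul(15678, Pow(-9491, -1))) = Add(Mul(-36225, Pow(Add(-17119, 1485), -1)), Mul(15678, Pow(-9491, -1))) = Add(Mul(-36225, Pow(-15634, -1)), Mul(15678, Rational(-1, 9491))) = Add(Mul(-36225, Rational(-1, 15634)), Rational(-15678, 9491)) = Add(Rational(36225, 15634), Rational(-15678, 9491)) = Rational(98701623, 148382294)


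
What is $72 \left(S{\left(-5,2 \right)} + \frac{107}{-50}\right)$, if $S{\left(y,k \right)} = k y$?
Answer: $- \frac{21852}{25} \approx -874.08$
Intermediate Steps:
$72 \left(S{\left(-5,2 \right)} + \frac{107}{-50}\right) = 72 \left(2 \left(-5\right) + \frac{107}{-50}\right) = 72 \left(-10 + 107 \left(- \frac{1}{50}\right)\right) = 72 \left(-10 - \frac{107}{50}\right) = 72 \left(- \frac{607}{50}\right) = - \frac{21852}{25}$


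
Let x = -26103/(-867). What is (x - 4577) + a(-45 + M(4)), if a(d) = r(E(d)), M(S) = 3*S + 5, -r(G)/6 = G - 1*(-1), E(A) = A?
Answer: -1267234/289 ≈ -4384.9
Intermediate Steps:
r(G) = -6 - 6*G (r(G) = -6*(G - 1*(-1)) = -6*(G + 1) = -6*(1 + G) = -6 - 6*G)
M(S) = 5 + 3*S
x = 8701/289 (x = -26103*(-1/867) = 8701/289 ≈ 30.107)
a(d) = -6 - 6*d
(x - 4577) + a(-45 + M(4)) = (8701/289 - 4577) + (-6 - 6*(-45 + (5 + 3*4))) = -1314052/289 + (-6 - 6*(-45 + (5 + 12))) = -1314052/289 + (-6 - 6*(-45 + 17)) = -1314052/289 + (-6 - 6*(-28)) = -1314052/289 + (-6 + 168) = -1314052/289 + 162 = -1267234/289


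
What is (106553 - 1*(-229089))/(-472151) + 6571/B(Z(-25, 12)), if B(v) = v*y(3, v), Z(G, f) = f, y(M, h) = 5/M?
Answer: 3095791381/9443020 ≈ 327.84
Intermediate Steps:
B(v) = 5*v/3 (B(v) = v*(5/3) = 5*v/3)
(106553 - 1*(-229089))/(-472151) + 6571/B(Z(-25, 12)) = (106553 - 1*(-229089))/(-472151) + 6571/(((5/3)*12)) = (106553 + 229089)*(-1/472151) + 6571/20 = 335642*(-1/472151) + 6571*(1/20) = -335642/472151 + 6571/20 = 3095791381/9443020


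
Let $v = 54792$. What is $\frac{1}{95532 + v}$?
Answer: $\frac{1}{150324} \approx 6.6523 \cdot 10^{-6}$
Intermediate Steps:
$\frac{1}{95532 + v} = \frac{1}{95532 + 54792} = \frac{1}{150324}$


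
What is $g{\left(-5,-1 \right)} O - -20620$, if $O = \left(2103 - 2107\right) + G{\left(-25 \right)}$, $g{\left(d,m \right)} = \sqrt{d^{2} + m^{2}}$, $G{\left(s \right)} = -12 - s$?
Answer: $20620 + 9 \sqrt{26} \approx 20666.0$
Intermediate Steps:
$O = 9$ ($O = \left(2103 - 2107\right) - -13 = -4 + \left(-12 + 25\right) = -4 + 13 = 9$)
$g{\left(-5,-1 \right)} O - -20620 = \sqrt{\left(-5\right)^{2} + \left(-1\right)^{2}} \cdot 9 - -20620 = \sqrt{25 + 1} \cdot 9 + 20620 = \sqrt{26} \cdot 9 + 20620 = 9 \sqrt{26} + 20620 = 20620 + 9 \sqrt{26}$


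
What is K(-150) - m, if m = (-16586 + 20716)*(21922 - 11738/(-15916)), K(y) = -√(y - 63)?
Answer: -360262264425/3979 - I*√213 ≈ -9.0541e+7 - 14.595*I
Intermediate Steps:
K(y) = -√(-63 + y)
m = 360262264425/3979 (m = 4130*(21922 - 11738*(-1/15916)) = 4130*(21922 + 5869/7958) = 4130*(174461145/7958) = 360262264425/3979 ≈ 9.0541e+7)
K(-150) - m = -√(-63 - 150) - 1*360262264425/3979 = -√(-213) - 360262264425/3979 = -I*√213 - 360262264425/3979 = -360262264425/3979 - I*√213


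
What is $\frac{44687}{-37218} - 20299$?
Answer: $- \frac{755532869}{37218} \approx -20300.0$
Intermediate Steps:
$\frac{44687}{-37218} - 20299 = 44687 \left(- \frac{1}{37218}\right) - 20299 = - \frac{44687}{37218} - 20299 = - \frac{755532869}{37218}$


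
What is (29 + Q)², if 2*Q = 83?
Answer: 19881/4 ≈ 4970.3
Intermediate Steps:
Q = 83/2 (Q = (½)*83 = 83/2 ≈ 41.500)
(29 + Q)² = (29 + 83/2)² = (141/2)² = 19881/4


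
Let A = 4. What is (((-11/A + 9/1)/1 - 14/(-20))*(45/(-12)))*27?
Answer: -11259/16 ≈ -703.69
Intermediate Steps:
(((-11/A + 9/1)/1 - 14/(-20))*(45/(-12)))*27 = (((-11/4 + 9/1)/1 - 14/(-20))*(45/(-12)))*27 = (((-11*1/4 + 9*1)*1 - 14*(-1/20))*(45*(-1/12)))*27 = (((-11/4 + 9)*1 + 7/10)*(-15/4))*27 = (((25/4)*1 + 7/10)*(-15/4))*27 = ((25/4 + 7/10)*(-15/4))*27 = ((139/20)*(-15/4))*27 = -417/16*27 = -11259/16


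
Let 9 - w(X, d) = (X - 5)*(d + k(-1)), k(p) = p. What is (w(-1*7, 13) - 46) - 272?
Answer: -165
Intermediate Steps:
w(X, d) = 9 - (-1 + d)*(-5 + X) (w(X, d) = 9 - (X - 5)*(d - 1) = 9 - (-5 + X)*(-1 + d) = 9 - (-1 + d)*(-5 + X))
(w(-1*7, 13) - 46) - 272 = ((4 - 1*7 + 5*13 - 1*(-1*7)*13) - 46) - 272 = ((4 - 7 + 65 - 1*(-7)*13) - 46) - 272 = ((4 - 7 + 65 + 91) - 46) - 272 = (153 - 46) - 272 = 107 - 272 = -165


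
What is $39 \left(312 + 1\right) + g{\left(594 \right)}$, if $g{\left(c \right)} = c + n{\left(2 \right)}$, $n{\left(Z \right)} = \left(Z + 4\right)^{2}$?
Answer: $12837$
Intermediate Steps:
$n{\left(Z \right)} = \left(4 + Z\right)^{2}$
$g{\left(c \right)} = 36 + c$ ($g{\left(c \right)} = c + \left(4 + 2\right)^{2} = c + 6^{2} = c + 36 = 36 + c$)
$39 \left(312 + 1\right) + g{\left(594 \right)} = 39 \left(312 + 1\right) + \left(36 + 594\right) = 39 \cdot 313 + 630 = 12207 + 630 = 12837$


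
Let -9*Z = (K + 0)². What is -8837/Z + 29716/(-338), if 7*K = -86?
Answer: 548723005/1249924 ≈ 439.00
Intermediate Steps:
K = -86/7 (K = (⅐)*(-86) = -86/7 ≈ -12.286)
Z = -7396/441 (Z = -(-86/7 + 0)²/9 = -(-86/7)²/9 = -⅑*7396/49 = -7396/441 ≈ -16.771)
-8837/Z + 29716/(-338) = -8837/(-7396/441) + 29716/(-338) = -8837*(-441/7396) + 29716*(-1/338) = 3897117/7396 - 14858/169 = 548723005/1249924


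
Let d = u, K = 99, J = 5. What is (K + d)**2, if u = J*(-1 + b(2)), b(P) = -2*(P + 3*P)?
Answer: 196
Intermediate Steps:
b(P) = -8*P
u = -85 (u = 5*(-1 - 8*2) = 5*(-1 - 16) = 5*(-17) = -85)
d = -85
(K + d)**2 = (99 - 85)**2 = 14**2 = 196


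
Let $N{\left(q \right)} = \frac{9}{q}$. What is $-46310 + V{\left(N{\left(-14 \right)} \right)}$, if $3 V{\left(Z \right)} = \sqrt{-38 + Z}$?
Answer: $-46310 + \frac{i \sqrt{7574}}{42} \approx -46310.0 + 2.0721 i$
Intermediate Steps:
$V{\left(Z \right)} = \frac{\sqrt{-38 + Z}}{3}$
$-46310 + V{\left(N{\left(-14 \right)} \right)} = -46310 + \frac{\sqrt{-38 + \frac{9}{-14}}}{3} = -46310 + \frac{\sqrt{-38 + 9 \left(- \frac{1}{14}\right)}}{3} = -46310 + \frac{\sqrt{-38 - \frac{9}{14}}}{3} = -46310 + \frac{\sqrt{- \frac{541}{14}}}{3} = -46310 + \frac{\frac{1}{14} i \sqrt{7574}}{3} = -46310 + \frac{i \sqrt{7574}}{42}$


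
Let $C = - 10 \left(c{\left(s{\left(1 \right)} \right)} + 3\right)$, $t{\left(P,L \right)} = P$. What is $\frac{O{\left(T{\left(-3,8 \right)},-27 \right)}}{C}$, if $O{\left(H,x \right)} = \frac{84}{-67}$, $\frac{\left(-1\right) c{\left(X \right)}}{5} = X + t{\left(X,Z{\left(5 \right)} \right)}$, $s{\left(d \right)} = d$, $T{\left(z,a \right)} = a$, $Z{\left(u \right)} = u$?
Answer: $- \frac{6}{335} \approx -0.01791$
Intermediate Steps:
$c{\left(X \right)} = - 10 X$ ($c{\left(X \right)} = - 5 \left(X + X\right) = - 5 \cdot 2 X = - 10 X$)
$O{\left(H,x \right)} = - \frac{84}{67}$ ($O{\left(H,x \right)} = 84 \left(- \frac{1}{67}\right) = - \frac{84}{67}$)
$C = 70$ ($C = - 10 \left(\left(-10\right) 1 + 3\right) = - 10 \left(-10 + 3\right) = \left(-10\right) \left(-7\right) = 70$)
$\frac{O{\left(T{\left(-3,8 \right)},-27 \right)}}{C} = - \frac{84}{67 \cdot 70} = \left(- \frac{84}{67}\right) \frac{1}{70} = - \frac{6}{335}$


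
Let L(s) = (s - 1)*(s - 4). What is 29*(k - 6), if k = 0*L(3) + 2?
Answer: -116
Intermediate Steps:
L(s) = (-1 + s)*(-4 + s)
k = 2 (k = 0*(4 + 3**2 - 5*3) + 2 = 0*(4 + 9 - 15) + 2 = 0*(-2) + 2 = 0 + 2 = 2)
29*(k - 6) = 29*(2 - 6) = 29*(-4) = -116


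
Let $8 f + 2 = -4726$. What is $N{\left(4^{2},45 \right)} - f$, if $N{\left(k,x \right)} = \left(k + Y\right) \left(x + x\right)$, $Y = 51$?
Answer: $6621$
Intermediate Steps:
$f = -591$ ($f = - \frac{1}{4} + \frac{1}{8} \left(-4726\right) = - \frac{1}{4} - \frac{2363}{4} = -591$)
$N{\left(k,x \right)} = 2 x \left(51 + k\right)$ ($N{\left(k,x \right)} = \left(k + 51\right) \left(x + x\right) = \left(51 + k\right) 2 x = 2 x \left(51 + k\right)$)
$N{\left(4^{2},45 \right)} - f = 2 \cdot 45 \left(51 + 4^{2}\right) - -591 = 2 \cdot 45 \left(51 + 16\right) + 591 = 2 \cdot 45 \cdot 67 + 591 = 6030 + 591 = 6621$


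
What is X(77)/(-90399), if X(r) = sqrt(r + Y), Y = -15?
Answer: -sqrt(62)/90399 ≈ -8.7103e-5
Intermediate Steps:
X(r) = sqrt(-15 + r) (X(r) = sqrt(r - 15) = sqrt(-15 + r))
X(77)/(-90399) = sqrt(-15 + 77)/(-90399) = sqrt(62)*(-1/90399) = -sqrt(62)/90399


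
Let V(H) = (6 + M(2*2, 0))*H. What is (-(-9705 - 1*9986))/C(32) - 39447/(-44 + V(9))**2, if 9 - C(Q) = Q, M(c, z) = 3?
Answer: -27864260/31487 ≈ -884.95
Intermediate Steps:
C(Q) = 9 - Q
V(H) = 9*H (V(H) = (6 + 3)*H = 9*H)
(-(-9705 - 1*9986))/C(32) - 39447/(-44 + V(9))**2 = (-(-9705 - 1*9986))/(9 - 1*32) - 39447/(-44 + 9*9)**2 = (-(-9705 - 9986))/(9 - 32) - 39447/(-44 + 81)**2 = -1*(-19691)/(-23) - 39447/(37**2) = 19691*(-1/23) - 39447/1369 = -19691/23 - 39447*1/1369 = -19691/23 - 39447/1369 = -27864260/31487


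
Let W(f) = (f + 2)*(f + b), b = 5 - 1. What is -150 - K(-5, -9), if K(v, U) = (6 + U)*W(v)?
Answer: -141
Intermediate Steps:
b = 4
W(f) = (2 + f)*(4 + f) (W(f) = (f + 2)*(f + 4) = (2 + f)*(4 + f))
K(v, U) = (6 + U)*(8 + v² + 6*v)
-150 - K(-5, -9) = -150 - (6 - 9)*(8 + (-5)² + 6*(-5)) = -150 - (-3)*(8 + 25 - 30) = -150 - (-3)*3 = -150 - 1*(-9) = -150 + 9 = -141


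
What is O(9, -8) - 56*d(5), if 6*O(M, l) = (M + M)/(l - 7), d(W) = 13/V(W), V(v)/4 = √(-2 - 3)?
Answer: -⅕ + 182*I*√5/5 ≈ -0.2 + 81.393*I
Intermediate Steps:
V(v) = 4*I*√5 (V(v) = 4*√(-2 - 3) = 4*√(-5) = 4*(I*√5) = 4*I*√5)
d(W) = -13*I*√5/20 (d(W) = 13/((4*I*√5)) = 13*(-I*√5/20) = -13*I*√5/20)
O(M, l) = M/(3*(-7 + l)) (O(M, l) = ((M + M)/(l - 7))/6 = ((2*M)/(-7 + l))/6 = (2*M/(-7 + l))/6 = M/(3*(-7 + l)))
O(9, -8) - 56*d(5) = (⅓)*9/(-7 - 8) - (-182)*I*√5/5 = (⅓)*9/(-15) + 182*I*√5/5 = (⅓)*9*(-1/15) + 182*I*√5/5 = -⅕ + 182*I*√5/5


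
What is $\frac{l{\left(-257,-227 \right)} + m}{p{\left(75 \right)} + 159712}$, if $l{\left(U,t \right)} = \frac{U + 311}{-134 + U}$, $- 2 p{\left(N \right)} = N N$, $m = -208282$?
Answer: $- \frac{162876632}{122695409} \approx -1.3275$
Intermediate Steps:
$p{\left(N \right)} = - \frac{N^{2}}{2}$ ($p{\left(N \right)} = - \frac{N N}{2} = - \frac{N^{2}}{2}$)
$l{\left(U,t \right)} = \frac{311 + U}{-134 + U}$
$\frac{l{\left(-257,-227 \right)} + m}{p{\left(75 \right)} + 159712} = \frac{\frac{311 - 257}{-134 - 257} - 208282}{- \frac{75^{2}}{2} + 159712} = \frac{\frac{1}{-391} \cdot 54 - 208282}{\left(- \frac{1}{2}\right) 5625 + 159712} = \frac{\left(- \frac{1}{391}\right) 54 - 208282}{- \frac{5625}{2} + 159712} = \frac{- \frac{54}{391} - 208282}{\frac{313799}{2}} = \left(- \frac{81438316}{391}\right) \frac{2}{313799} = - \frac{162876632}{122695409}$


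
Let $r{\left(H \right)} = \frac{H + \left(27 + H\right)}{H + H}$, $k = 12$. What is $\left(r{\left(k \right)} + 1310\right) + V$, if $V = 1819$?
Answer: $\frac{25049}{8} \approx 3131.1$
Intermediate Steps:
$r{\left(H \right)} = \frac{27 + 2 H}{2 H}$
$\left(r{\left(k \right)} + 1310\right) + V = \left(\frac{\frac{27}{2} + 12}{12} + 1310\right) + 1819 = \left(\frac{1}{12} \cdot \frac{51}{2} + 1310\right) + 1819 = \left(\frac{17}{8} + 1310\right) + 1819 = \frac{10497}{8} + 1819 = \frac{25049}{8}$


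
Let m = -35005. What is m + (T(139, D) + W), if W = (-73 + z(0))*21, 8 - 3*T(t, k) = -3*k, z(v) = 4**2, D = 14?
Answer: -108556/3 ≈ -36185.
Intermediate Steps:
z(v) = 16
T(t, k) = 8/3 + k (T(t, k) = 8/3 - (-1)*k = 8/3 + k)
W = -1197 (W = (-73 + 16)*21 = -57*21 = -1197)
m + (T(139, D) + W) = -35005 + ((8/3 + 14) - 1197) = -35005 + (50/3 - 1197) = -35005 - 3541/3 = -108556/3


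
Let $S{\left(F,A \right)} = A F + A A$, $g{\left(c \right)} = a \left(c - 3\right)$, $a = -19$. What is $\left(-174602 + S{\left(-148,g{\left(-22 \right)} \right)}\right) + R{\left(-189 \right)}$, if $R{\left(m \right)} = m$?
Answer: $-19466$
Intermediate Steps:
$g{\left(c \right)} = 57 - 19 c$ ($g{\left(c \right)} = - 19 \left(c - 3\right) = - 19 \left(-3 + c\right) = 57 - 19 c$)
$S{\left(F,A \right)} = A^{2} + A F$ ($S{\left(F,A \right)} = A F + A^{2} = A^{2} + A F$)
$\left(-174602 + S{\left(-148,g{\left(-22 \right)} \right)}\right) + R{\left(-189 \right)} = \left(-174602 + \left(57 - -418\right) \left(\left(57 - -418\right) - 148\right)\right) - 189 = \left(-174602 + \left(57 + 418\right) \left(\left(57 + 418\right) - 148\right)\right) - 189 = \left(-174602 + 475 \left(475 - 148\right)\right) - 189 = \left(-174602 + 475 \cdot 327\right) - 189 = \left(-174602 + 155325\right) - 189 = -19277 - 189 = -19466$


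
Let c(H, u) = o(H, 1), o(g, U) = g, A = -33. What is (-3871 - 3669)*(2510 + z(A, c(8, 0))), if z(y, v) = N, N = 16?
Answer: -19046040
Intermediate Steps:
c(H, u) = H
z(y, v) = 16
(-3871 - 3669)*(2510 + z(A, c(8, 0))) = (-3871 - 3669)*(2510 + 16) = -7540*2526 = -19046040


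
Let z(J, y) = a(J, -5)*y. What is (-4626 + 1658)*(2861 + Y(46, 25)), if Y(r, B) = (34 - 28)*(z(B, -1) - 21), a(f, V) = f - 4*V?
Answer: -7316120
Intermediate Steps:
z(J, y) = y*(20 + J) (z(J, y) = (J - 4*(-5))*y = (J + 20)*y = (20 + J)*y = y*(20 + J))
Y(r, B) = -246 - 6*B (Y(r, B) = (34 - 28)*(-(20 + B) - 21) = 6*((-20 - B) - 21) = 6*(-41 - B) = -246 - 6*B)
(-4626 + 1658)*(2861 + Y(46, 25)) = (-4626 + 1658)*(2861 + (-246 - 6*25)) = -2968*(2861 + (-246 - 150)) = -2968*(2861 - 396) = -2968*2465 = -7316120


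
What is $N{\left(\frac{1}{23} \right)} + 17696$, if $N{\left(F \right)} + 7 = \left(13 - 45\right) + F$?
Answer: $\frac{406112}{23} \approx 17657.0$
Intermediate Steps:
$N{\left(F \right)} = -39 + F$ ($N{\left(F \right)} = -7 + \left(\left(13 - 45\right) + F\right) = -7 + \left(-32 + F\right) = -39 + F$)
$N{\left(\frac{1}{23} \right)} + 17696 = \left(-39 + \frac{1}{23}\right) + 17696 = - \frac{896}{23} + 17696 = \frac{406112}{23}$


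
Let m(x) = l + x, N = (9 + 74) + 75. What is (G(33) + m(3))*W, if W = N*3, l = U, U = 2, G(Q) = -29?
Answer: -11376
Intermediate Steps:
N = 158 (N = 83 + 75 = 158)
l = 2
m(x) = 2 + x
W = 474 (W = 158*3 = 474)
(G(33) + m(3))*W = (-29 + (2 + 3))*474 = (-29 + 5)*474 = -24*474 = -11376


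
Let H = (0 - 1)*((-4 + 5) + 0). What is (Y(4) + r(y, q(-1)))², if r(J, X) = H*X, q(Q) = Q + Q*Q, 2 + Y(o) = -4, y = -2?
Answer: 36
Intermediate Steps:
Y(o) = -6 (Y(o) = -2 - 4 = -6)
q(Q) = Q + Q²
H = -1 (H = -(1 + 0) = -1*1 = -1)
r(J, X) = -X
(Y(4) + r(y, q(-1)))² = (-6 - (-1)*(1 - 1))² = (-6 - (-1)*0)² = (-6 - 1*0)² = (-6 + 0)² = (-6)² = 36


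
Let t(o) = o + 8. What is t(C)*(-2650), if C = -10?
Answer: 5300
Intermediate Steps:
t(o) = 8 + o
t(C)*(-2650) = (8 - 10)*(-2650) = -2*(-2650) = 5300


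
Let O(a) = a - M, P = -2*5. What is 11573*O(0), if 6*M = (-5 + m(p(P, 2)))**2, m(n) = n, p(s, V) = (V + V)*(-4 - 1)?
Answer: -7233125/6 ≈ -1.2055e+6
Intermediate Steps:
P = -10
p(s, V) = -10*V (p(s, V) = (2*V)*(-5) = -10*V)
M = 625/6 (M = (-5 - 10*2)**2/6 = (-5 - 20)**2/6 = (1/6)*(-25)**2 = (1/6)*625 = 625/6 ≈ 104.17)
O(a) = -625/6 + a (O(a) = a - 1*625/6 = a - 625/6 = -625/6 + a)
11573*O(0) = 11573*(-625/6 + 0) = 11573*(-625/6) = -7233125/6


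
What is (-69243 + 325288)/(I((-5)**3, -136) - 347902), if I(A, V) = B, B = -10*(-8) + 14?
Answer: -256045/347808 ≈ -0.73617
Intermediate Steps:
B = 94 (B = 80 + 14 = 94)
I(A, V) = 94
(-69243 + 325288)/(I((-5)**3, -136) - 347902) = (-69243 + 325288)/(94 - 347902) = 256045/(-347808) = 256045*(-1/347808) = -256045/347808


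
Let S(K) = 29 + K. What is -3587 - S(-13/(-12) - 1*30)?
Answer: -43045/12 ≈ -3587.1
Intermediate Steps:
-3587 - S(-13/(-12) - 1*30) = -3587 - (29 + (-13/(-12) - 1*30)) = -3587 - (29 + (-13*(-1/12) - 30)) = -3587 - (29 + (13/12 - 30)) = -3587 - (29 - 347/12) = -3587 - 1*1/12 = -3587 - 1/12 = -43045/12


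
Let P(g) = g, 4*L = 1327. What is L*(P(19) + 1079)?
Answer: 728523/2 ≈ 3.6426e+5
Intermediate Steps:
L = 1327/4 (L = (1/4)*1327 = 1327/4 ≈ 331.75)
L*(P(19) + 1079) = 1327*(19 + 1079)/4 = (1327/4)*1098 = 728523/2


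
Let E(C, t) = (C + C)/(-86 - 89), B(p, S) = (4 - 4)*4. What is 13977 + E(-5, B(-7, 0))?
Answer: 489197/35 ≈ 13977.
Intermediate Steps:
B(p, S) = 0 (B(p, S) = 0*4 = 0)
E(C, t) = -2*C/175 (E(C, t) = (2*C)/(-175) = (2*C)*(-1/175) = -2*C/175)
13977 + E(-5, B(-7, 0)) = 13977 - 2/175*(-5) = 13977 + 2/35 = 489197/35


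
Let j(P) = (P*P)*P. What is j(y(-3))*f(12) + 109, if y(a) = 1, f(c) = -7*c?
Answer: 25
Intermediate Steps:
j(P) = P³ (j(P) = P²*P = P³)
j(y(-3))*f(12) + 109 = 1³*(-7*12) + 109 = 1*(-84) + 109 = -84 + 109 = 25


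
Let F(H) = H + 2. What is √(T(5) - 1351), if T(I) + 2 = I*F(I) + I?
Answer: I*√1313 ≈ 36.235*I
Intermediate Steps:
F(H) = 2 + H
T(I) = -2 + I + I*(2 + I) (T(I) = -2 + (I*(2 + I) + I) = -2 + (I + I*(2 + I)) = -2 + I + I*(2 + I))
√(T(5) - 1351) = √((-2 + 5 + 5*(2 + 5)) - 1351) = √((-2 + 5 + 5*7) - 1351) = √((-2 + 5 + 35) - 1351) = √(38 - 1351) = √(-1313) = I*√1313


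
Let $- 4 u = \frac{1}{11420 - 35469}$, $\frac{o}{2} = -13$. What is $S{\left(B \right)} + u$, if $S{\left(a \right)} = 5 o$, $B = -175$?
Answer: $- \frac{12505479}{96196} \approx -130.0$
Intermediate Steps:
$o = -26$ ($o = 2 \left(-13\right) = -26$)
$S{\left(a \right)} = -130$ ($S{\left(a \right)} = 5 \left(-26\right) = -130$)
$u = \frac{1}{96196}$ ($u = - \frac{1}{4 \left(11420 - 35469\right)} = - \frac{1}{4 \left(-24049\right)} = \left(- \frac{1}{4}\right) \left(- \frac{1}{24049}\right) = \frac{1}{96196} \approx 1.0395 \cdot 10^{-5}$)
$S{\left(B \right)} + u = -130 + \frac{1}{96196} = - \frac{12505479}{96196}$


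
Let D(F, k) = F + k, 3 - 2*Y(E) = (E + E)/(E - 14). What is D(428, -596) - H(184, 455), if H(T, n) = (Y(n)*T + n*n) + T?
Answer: -13070179/63 ≈ -2.0746e+5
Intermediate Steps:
Y(E) = 3/2 - E/(-14 + E) (Y(E) = 3/2 - (E + E)/(2*(E - 14)) = 3/2 - 2*E/(2*(-14 + E)) = 3/2 - E/(-14 + E))
H(T, n) = T + n² + T*(-42 + n)/(2*(-14 + n)) (H(T, n) = (((-42 + n)/(2*(-14 + n)))*T + n*n) + T = (T*(-42 + n)/(2*(-14 + n)) + n²) + T = (n² + T*(-42 + n)/(2*(-14 + n))) + T = T + n² + T*(-42 + n)/(2*(-14 + n)))
D(428, -596) - H(184, 455) = (428 - 596) - ((-14 + 455)*(184 + 455²) + (½)*184*(-42 + 455))/(-14 + 455) = -168 - (441*(184 + 207025) + (½)*184*413)/441 = -168 - (441*207209 + 37996)/441 = -168 - (91379169 + 37996)/441 = -168 - 91417165/441 = -168 - 1*13059595/63 = -168 - 13059595/63 = -13070179/63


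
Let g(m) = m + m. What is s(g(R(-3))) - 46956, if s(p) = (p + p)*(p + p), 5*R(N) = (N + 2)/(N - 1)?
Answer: -1173899/25 ≈ -46956.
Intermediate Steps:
R(N) = (2 + N)/(5*(-1 + N)) (R(N) = ((N + 2)/(N - 1))/5 = ((2 + N)/(-1 + N))/5 = (2 + N)/(5*(-1 + N)))
g(m) = 2*m
s(p) = 4*p² (s(p) = (2*p)*(2*p) = 4*p²)
s(g(R(-3))) - 46956 = 4*(2*((2 - 3)/(5*(-1 - 3))))² - 46956 = 4*(2*((⅕)*(-1)/(-4)))² - 46956 = 4*(2*((⅕)*(-¼)*(-1)))² - 46956 = 4*(2*(1/20))² - 46956 = 4*(⅒)² - 46956 = 4*(1/100) - 46956 = 1/25 - 46956 = -1173899/25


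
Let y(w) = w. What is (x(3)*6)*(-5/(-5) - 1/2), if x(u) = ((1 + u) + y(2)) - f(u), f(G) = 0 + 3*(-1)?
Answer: 27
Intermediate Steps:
f(G) = -3 (f(G) = 0 - 3 = -3)
x(u) = 6 + u (x(u) = ((1 + u) + 2) - 1*(-3) = (3 + u) + 3 = 6 + u)
(x(3)*6)*(-5/(-5) - 1/2) = ((6 + 3)*6)*(-5/(-5) - 1/2) = (9*6)*(-5*(-⅕) - 1*½) = 54*(1 - ½) = 54*(½) = 27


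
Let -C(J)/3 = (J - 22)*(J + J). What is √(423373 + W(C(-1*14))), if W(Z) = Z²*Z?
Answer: I*√27652774451 ≈ 1.6629e+5*I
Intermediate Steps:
C(J) = -6*J*(-22 + J) (C(J) = -3*(J - 22)*(J + J) = -3*(-22 + J)*2*J = -6*J*(-22 + J))
W(Z) = Z³
√(423373 + W(C(-1*14))) = √(423373 + (6*(-1*14)*(22 - (-1)*14))³) = √(423373 + (6*(-14)*(22 - 1*(-14)))³) = √(423373 + (6*(-14)*(22 + 14))³) = √(423373 + (6*(-14)*36)³) = √(423373 + (-3024)³) = √(423373 - 27653197824) = √(-27652774451) = I*√27652774451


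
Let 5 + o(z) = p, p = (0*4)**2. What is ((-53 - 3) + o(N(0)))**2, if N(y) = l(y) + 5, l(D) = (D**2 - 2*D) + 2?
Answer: 3721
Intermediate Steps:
l(D) = 2 + D**2 - 2*D
p = 0 (p = 0**2 = 0)
N(y) = 7 + y**2 - 2*y (N(y) = (2 + y**2 - 2*y) + 5 = 7 + y**2 - 2*y)
o(z) = -5 (o(z) = -5 + 0 = -5)
((-53 - 3) + o(N(0)))**2 = ((-53 - 3) - 5)**2 = (-56 - 5)**2 = (-61)**2 = 3721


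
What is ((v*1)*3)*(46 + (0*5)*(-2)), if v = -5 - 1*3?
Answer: -1104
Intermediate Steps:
v = -8 (v = -5 - 3 = -8)
((v*1)*3)*(46 + (0*5)*(-2)) = (-8*1*3)*(46 + (0*5)*(-2)) = (-8*3)*(46 + 0*(-2)) = -24*(46 + 0) = -24*46 = -1104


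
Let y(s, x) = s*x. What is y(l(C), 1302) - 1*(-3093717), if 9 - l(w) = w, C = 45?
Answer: 3046845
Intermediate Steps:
l(w) = 9 - w
y(l(C), 1302) - 1*(-3093717) = (9 - 1*45)*1302 - 1*(-3093717) = (9 - 45)*1302 + 3093717 = -36*1302 + 3093717 = -46872 + 3093717 = 3046845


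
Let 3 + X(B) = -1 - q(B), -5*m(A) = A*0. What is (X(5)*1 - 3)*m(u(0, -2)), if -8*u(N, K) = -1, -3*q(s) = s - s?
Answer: 0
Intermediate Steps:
q(s) = 0 (q(s) = -(s - s)/3 = -⅓*0 = 0)
u(N, K) = ⅛ (u(N, K) = -⅛*(-1) = ⅛)
m(A) = 0 (m(A) = -A*0/5 = -⅕*0 = 0)
X(B) = -4 (X(B) = -3 + (-1 - 1*0) = -3 + (-1 + 0) = -3 - 1 = -4)
(X(5)*1 - 3)*m(u(0, -2)) = (-4*1 - 3)*0 = (-4 - 3)*0 = -7*0 = 0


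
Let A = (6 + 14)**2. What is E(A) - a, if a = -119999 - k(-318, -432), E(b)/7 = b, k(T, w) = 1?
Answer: 122800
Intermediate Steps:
A = 400 (A = 20**2 = 400)
E(b) = 7*b
a = -120000 (a = -119999 - 1*1 = -119999 - 1 = -120000)
E(A) - a = 7*400 - 1*(-120000) = 2800 + 120000 = 122800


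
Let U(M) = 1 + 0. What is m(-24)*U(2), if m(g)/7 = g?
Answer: -168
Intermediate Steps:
U(M) = 1
m(g) = 7*g
m(-24)*U(2) = (7*(-24))*1 = -168*1 = -168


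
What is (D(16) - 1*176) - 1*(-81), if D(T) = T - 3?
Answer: -82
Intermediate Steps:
D(T) = -3 + T
(D(16) - 1*176) - 1*(-81) = ((-3 + 16) - 1*176) - 1*(-81) = (13 - 176) + 81 = -163 + 81 = -82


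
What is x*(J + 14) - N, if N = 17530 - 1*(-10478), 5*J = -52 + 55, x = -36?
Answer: -142668/5 ≈ -28534.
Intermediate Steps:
J = ⅗ (J = (-52 + 55)/5 = (⅕)*3 = ⅗ ≈ 0.60000)
N = 28008 (N = 17530 + 10478 = 28008)
x*(J + 14) - N = -36*(⅗ + 14) - 1*28008 = -36*73/5 - 28008 = -2628/5 - 28008 = -142668/5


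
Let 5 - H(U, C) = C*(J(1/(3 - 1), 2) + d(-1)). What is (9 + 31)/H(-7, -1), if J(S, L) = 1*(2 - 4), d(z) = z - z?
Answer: 40/3 ≈ 13.333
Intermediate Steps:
d(z) = 0
J(S, L) = -2 (J(S, L) = 1*(-2) = -2)
H(U, C) = 5 + 2*C (H(U, C) = 5 - C*(-2 + 0) = 5 - C*(-2) = 5 - (-2)*C = 5 + 2*C)
(9 + 31)/H(-7, -1) = (9 + 31)/(5 + 2*(-1)) = 40/(5 - 2) = 40/3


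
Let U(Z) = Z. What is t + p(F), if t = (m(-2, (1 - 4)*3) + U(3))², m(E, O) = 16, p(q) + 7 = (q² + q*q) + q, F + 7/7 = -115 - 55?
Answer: 58665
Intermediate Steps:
F = -171 (F = -1 + (-115 - 55) = -1 - 170 = -171)
p(q) = -7 + q + 2*q² (p(q) = -7 + ((q² + q*q) + q) = -7 + ((q² + q²) + q) = -7 + (2*q² + q) = -7 + (q + 2*q²) = -7 + q + 2*q²)
t = 361 (t = (16 + 3)² = 19² = 361)
t + p(F) = 361 + (-7 - 171 + 2*(-171)²) = 361 + (-7 - 171 + 2*29241) = 361 + (-7 - 171 + 58482) = 361 + 58304 = 58665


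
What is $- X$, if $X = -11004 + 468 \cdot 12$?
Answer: $5388$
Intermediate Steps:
$X = -5388$ ($X = -11004 + 5616 = -5388$)
$- X = \left(-1\right) \left(-5388\right) = 5388$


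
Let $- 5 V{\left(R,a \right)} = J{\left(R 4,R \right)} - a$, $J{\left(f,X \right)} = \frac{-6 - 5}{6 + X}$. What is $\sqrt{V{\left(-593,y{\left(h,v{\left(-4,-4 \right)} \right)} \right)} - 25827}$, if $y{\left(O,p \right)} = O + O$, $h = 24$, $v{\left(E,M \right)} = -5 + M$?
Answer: $\frac{8 i \sqrt{138998078}}{587} \approx 160.68 i$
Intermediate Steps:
$J{\left(f,X \right)} = - \frac{11}{6 + X}$
$y{\left(O,p \right)} = 2 O$
$V{\left(R,a \right)} = \frac{a}{5} + \frac{11}{5 \left(6 + R\right)}$ ($V{\left(R,a \right)} = - \frac{- \frac{11}{6 + R} - a}{5} = - \frac{- a - \frac{11}{6 + R}}{5} = \frac{a}{5} + \frac{11}{5 \left(6 + R\right)}$)
$\sqrt{V{\left(-593,y{\left(h,v{\left(-4,-4 \right)} \right)} \right)} - 25827} = \sqrt{\frac{11 + 2 \cdot 24 \left(6 - 593\right)}{5 \left(6 - 593\right)} - 25827} = \sqrt{\frac{11 + 48 \left(-587\right)}{5 \left(-587\right)} - 25827} = \sqrt{\frac{1}{5} \left(- \frac{1}{587}\right) \left(11 - 28176\right) - 25827} = \sqrt{\frac{1}{5} \left(- \frac{1}{587}\right) \left(-28165\right) - 25827} = \sqrt{\frac{5633}{587} - 25827} = \sqrt{- \frac{15154816}{587}} = \frac{8 i \sqrt{138998078}}{587}$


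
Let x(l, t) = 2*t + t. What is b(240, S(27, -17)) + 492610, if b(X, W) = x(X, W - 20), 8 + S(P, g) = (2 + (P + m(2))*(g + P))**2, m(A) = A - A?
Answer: 714478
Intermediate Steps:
m(A) = 0
x(l, t) = 3*t
S(P, g) = -8 + (2 + P*(P + g))**2 (S(P, g) = -8 + (2 + (P + 0)*(g + P))**2 = -8 + (2 + P*(P + g))**2)
b(X, W) = -60 + 3*W (b(X, W) = 3*(W - 20) = 3*(-20 + W) = -60 + 3*W)
b(240, S(27, -17)) + 492610 = (-60 + 3*(-8 + (2 + 27**2 + 27*(-17))**2)) + 492610 = (-60 + 3*(-8 + (2 + 729 - 459)**2)) + 492610 = (-60 + 3*(-8 + 272**2)) + 492610 = (-60 + 3*(-8 + 73984)) + 492610 = (-60 + 3*73976) + 492610 = (-60 + 221928) + 492610 = 221868 + 492610 = 714478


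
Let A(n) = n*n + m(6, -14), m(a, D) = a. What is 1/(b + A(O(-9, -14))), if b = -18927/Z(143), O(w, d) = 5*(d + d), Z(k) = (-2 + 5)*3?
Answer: 1/17503 ≈ 5.7133e-5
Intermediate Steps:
Z(k) = 9 (Z(k) = 3*3 = 9)
O(w, d) = 10*d (O(w, d) = 5*(2*d) = 10*d)
b = -2103 (b = -18927/9 = -18927*1/9 = -2103)
A(n) = 6 + n**2 (A(n) = n*n + 6 = n**2 + 6 = 6 + n**2)
1/(b + A(O(-9, -14))) = 1/(-2103 + (6 + (10*(-14))**2)) = 1/(-2103 + (6 + (-140)**2)) = 1/(-2103 + (6 + 19600)) = 1/(-2103 + 19606) = 1/17503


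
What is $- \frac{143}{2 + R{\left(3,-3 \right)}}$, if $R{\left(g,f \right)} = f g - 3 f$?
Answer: $- \frac{143}{2} \approx -71.5$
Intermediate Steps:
$R{\left(g,f \right)} = - 3 f + f g$
$- \frac{143}{2 + R{\left(3,-3 \right)}} = - \frac{143}{2 - 3 \left(-3 + 3\right)} = - \frac{143}{2 - 0} = - \frac{143}{2 + 0} = - \frac{143}{2}$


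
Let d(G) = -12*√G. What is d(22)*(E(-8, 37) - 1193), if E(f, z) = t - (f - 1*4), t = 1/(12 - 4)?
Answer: 28341*√22/2 ≈ 66466.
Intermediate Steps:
t = ⅛ (t = 1/8 = ⅛ ≈ 0.12500)
E(f, z) = 33/8 - f (E(f, z) = ⅛ - (f - 1*4) = ⅛ - (f - 4) = ⅛ - (-4 + f) = ⅛ + (4 - f) = 33/8 - f)
d(22)*(E(-8, 37) - 1193) = (-12*√22)*((33/8 - 1*(-8)) - 1193) = (-12*√22)*((33/8 + 8) - 1193) = (-12*√22)*(97/8 - 1193) = -12*√22*(-9447/8) = 28341*√22/2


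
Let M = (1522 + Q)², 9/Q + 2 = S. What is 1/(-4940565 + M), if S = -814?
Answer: -73984/194142492599 ≈ -3.8108e-7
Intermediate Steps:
Q = -3/272 (Q = 9/(-2 - 814) = 9/(-816) = 9*(-1/816) = -3/272 ≈ -0.011029)
M = 171380268361/73984 (M = (1522 - 3/272)² = (413981/272)² = 171380268361/73984 ≈ 2.3165e+6)
1/(-4940565 + M) = 1/(-4940565 + 171380268361/73984) = 1/(-194142492599/73984) = -73984/194142492599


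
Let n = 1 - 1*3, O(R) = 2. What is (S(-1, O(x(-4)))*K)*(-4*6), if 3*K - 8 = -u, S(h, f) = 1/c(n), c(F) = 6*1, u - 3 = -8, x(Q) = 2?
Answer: -52/3 ≈ -17.333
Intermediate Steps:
u = -5 (u = 3 - 8 = -5)
n = -2 (n = 1 - 3 = -2)
c(F) = 6
S(h, f) = 1/6
K = 13/3 (K = 8/3 + (-1*(-5))/3 = 8/3 + (1/3)*5 = 8/3 + 5/3 = 13/3 ≈ 4.3333)
(S(-1, O(x(-4)))*K)*(-4*6) = ((1/6)*(13/3))*(-4*6) = (13/18)*(-24) = -52/3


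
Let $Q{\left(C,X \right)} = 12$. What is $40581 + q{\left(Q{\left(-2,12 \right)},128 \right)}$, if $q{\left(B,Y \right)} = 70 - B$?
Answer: $40639$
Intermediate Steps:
$40581 + q{\left(Q{\left(-2,12 \right)},128 \right)} = 40581 + \left(70 - 12\right) = 40581 + 58 = 40639$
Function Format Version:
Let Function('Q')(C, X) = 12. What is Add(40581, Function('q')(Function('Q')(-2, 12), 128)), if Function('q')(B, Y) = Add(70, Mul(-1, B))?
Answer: 40639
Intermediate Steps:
Add(40581, Function('q')(Function('Q')(-2, 12), 128)) = Add(40581, Add(70, Mul(-1, 12))) = Add(40581, Add(70, -12)) = Add(40581, 58) = 40639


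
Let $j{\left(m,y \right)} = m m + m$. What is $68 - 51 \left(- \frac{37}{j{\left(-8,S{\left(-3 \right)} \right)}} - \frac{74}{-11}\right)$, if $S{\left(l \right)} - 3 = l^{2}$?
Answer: $- \frac{148699}{616} \approx -241.39$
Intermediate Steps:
$S{\left(l \right)} = 3 + l^{2}$
$j{\left(m,y \right)} = m + m^{2}$ ($j{\left(m,y \right)} = m^{2} + m = m + m^{2}$)
$68 - 51 \left(- \frac{37}{j{\left(-8,S{\left(-3 \right)} \right)}} - \frac{74}{-11}\right) = 68 - 51 \left(- \frac{37}{\left(-8\right) \left(1 - 8\right)} - \frac{74}{-11}\right) = 68 - 51 \left(- \frac{37}{\left(-8\right) \left(-7\right)} - - \frac{74}{11}\right) = 68 - 51 \left(- \frac{37}{56} + \frac{74}{11}\right) = 68 - \frac{190587}{616} = - \frac{148699}{616}$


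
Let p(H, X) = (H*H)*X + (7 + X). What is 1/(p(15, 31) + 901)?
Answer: 1/7914 ≈ 0.00012636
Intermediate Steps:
p(H, X) = 7 + X + X*H**2 (p(H, X) = H**2*X + (7 + X) = X*H**2 + (7 + X) = 7 + X + X*H**2)
1/(p(15, 31) + 901) = 1/((7 + 31 + 31*15**2) + 901) = 1/((7 + 31 + 31*225) + 901) = 1/((7 + 31 + 6975) + 901) = 1/(7013 + 901) = 1/7914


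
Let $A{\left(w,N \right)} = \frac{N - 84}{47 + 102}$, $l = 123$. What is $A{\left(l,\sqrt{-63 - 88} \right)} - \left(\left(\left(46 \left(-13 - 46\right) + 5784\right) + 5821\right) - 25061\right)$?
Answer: $\frac{2409246}{149} + \frac{i \sqrt{151}}{149} \approx 16169.0 + 0.082471 i$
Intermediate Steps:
$A{\left(w,N \right)} = - \frac{84}{149} + \frac{N}{149}$ ($A{\left(w,N \right)} = \frac{-84 + N}{149} = \left(-84 + N\right) \frac{1}{149} = - \frac{84}{149} + \frac{N}{149}$)
$A{\left(l,\sqrt{-63 - 88} \right)} - \left(\left(\left(46 \left(-13 - 46\right) + 5784\right) + 5821\right) - 25061\right) = \left(- \frac{84}{149} + \frac{\sqrt{-63 - 88}}{149}\right) - \left(\left(\left(46 \left(-13 - 46\right) + 5784\right) + 5821\right) - 25061\right) = \left(- \frac{84}{149} + \frac{\sqrt{-151}}{149}\right) - \left(\left(\left(46 \left(-59\right) + 5784\right) + 5821\right) - 25061\right) = \left(- \frac{84}{149} + \frac{i \sqrt{151}}{149}\right) - \left(\left(\left(-2714 + 5784\right) + 5821\right) - 25061\right) = \left(- \frac{84}{149} + \frac{i \sqrt{151}}{149}\right) - \left(\left(3070 + 5821\right) - 25061\right) = \left(- \frac{84}{149} + \frac{i \sqrt{151}}{149}\right) - \left(8891 - 25061\right) = \left(- \frac{84}{149} + \frac{i \sqrt{151}}{149}\right) - -16170 = \left(- \frac{84}{149} + \frac{i \sqrt{151}}{149}\right) + 16170 = \frac{2409246}{149} + \frac{i \sqrt{151}}{149}$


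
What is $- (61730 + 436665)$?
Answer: $-498395$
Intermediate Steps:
$- (61730 + 436665) = \left(-1\right) 498395 = -498395$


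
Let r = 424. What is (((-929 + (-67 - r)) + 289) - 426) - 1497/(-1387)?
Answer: -2158062/1387 ≈ -1555.9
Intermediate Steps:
(((-929 + (-67 - r)) + 289) - 426) - 1497/(-1387) = (((-929 + (-67 - 1*424)) + 289) - 426) - 1497/(-1387) = (((-929 + (-67 - 424)) + 289) - 426) - 1497*(-1/1387) = (((-929 - 491) + 289) - 426) + 1497/1387 = ((-1420 + 289) - 426) + 1497/1387 = (-1131 - 426) + 1497/1387 = -1557 + 1497/1387 = -2158062/1387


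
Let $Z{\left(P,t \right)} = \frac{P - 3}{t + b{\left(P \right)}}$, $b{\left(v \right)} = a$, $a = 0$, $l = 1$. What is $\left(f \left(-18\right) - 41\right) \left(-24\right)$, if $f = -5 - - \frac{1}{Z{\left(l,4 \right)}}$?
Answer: $-2040$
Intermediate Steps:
$b{\left(v \right)} = 0$
$Z{\left(P,t \right)} = \frac{-3 + P}{t}$ ($Z{\left(P,t \right)} = \frac{P - 3}{t + 0} = \frac{-3 + P}{t}$)
$f = -7$ ($f = -5 - - \frac{1}{\frac{1}{4} \left(-3 + 1\right)} = -5 - - \frac{1}{\frac{1}{4} \left(-2\right)} = -5 - - \frac{1}{- \frac{1}{2}} = -5 - \left(-1\right) \left(-2\right) = -5 - 2 = -7$)
$\left(f \left(-18\right) - 41\right) \left(-24\right) = \left(\left(-7\right) \left(-18\right) - 41\right) \left(-24\right) = \left(126 - 41\right) \left(-24\right) = 85 \left(-24\right) = -2040$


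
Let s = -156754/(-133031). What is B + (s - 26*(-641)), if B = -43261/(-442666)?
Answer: 981507563286491/58888300646 ≈ 16667.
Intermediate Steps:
s = 156754/133031 (s = -156754*(-1/133031) = 156754/133031 ≈ 1.1783)
B = 43261/442666 (B = -43261*(-1/442666) = 43261/442666 ≈ 0.097728)
B + (s - 26*(-641)) = 43261/442666 + (156754/133031 - 26*(-641)) = 43261/442666 + (156754/133031 - 1*(-16666)) = 43261/442666 + (156754/133031 + 16666) = 43261/442666 + 2217251400/133031 = 981507563286491/58888300646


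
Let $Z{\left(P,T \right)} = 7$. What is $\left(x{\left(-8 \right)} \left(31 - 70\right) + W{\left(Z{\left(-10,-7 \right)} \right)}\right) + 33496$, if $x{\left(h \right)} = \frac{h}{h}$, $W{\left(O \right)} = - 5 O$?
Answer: $33422$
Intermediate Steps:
$x{\left(h \right)} = 1$
$\left(x{\left(-8 \right)} \left(31 - 70\right) + W{\left(Z{\left(-10,-7 \right)} \right)}\right) + 33496 = \left(1 \left(31 - 70\right) - 35\right) + 33496 = \left(1 \left(-39\right) - 35\right) + 33496 = \left(-39 - 35\right) + 33496 = -74 + 33496 = 33422$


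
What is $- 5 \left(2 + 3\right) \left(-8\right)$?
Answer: $200$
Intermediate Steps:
$- 5 \left(2 + 3\right) \left(-8\right) = \left(-5\right) 5 \left(-8\right) = \left(-25\right) \left(-8\right) = 200$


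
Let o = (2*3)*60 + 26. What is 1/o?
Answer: 1/386 ≈ 0.0025907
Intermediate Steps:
o = 386 (o = 6*60 + 26 = 360 + 26 = 386)
1/o = 1/386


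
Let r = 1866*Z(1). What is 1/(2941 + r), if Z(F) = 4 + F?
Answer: 1/12271 ≈ 8.1493e-5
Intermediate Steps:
r = 9330 (r = 1866*(4 + 1) = 1866*5 = 9330)
1/(2941 + r) = 1/(2941 + 9330) = 1/12271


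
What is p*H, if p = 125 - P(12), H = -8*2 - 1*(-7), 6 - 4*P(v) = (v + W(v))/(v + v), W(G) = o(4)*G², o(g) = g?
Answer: -9333/8 ≈ -1166.6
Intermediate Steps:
W(G) = 4*G²
P(v) = 3/2 - (v + 4*v²)/(8*v) (P(v) = 3/2 - (v + 4*v²)/(4*(v + v)) = 3/2 - (v + 4*v²)/(4*(2*v)) = 3/2 - (v + 4*v²)*1/(2*v)/4 = 3/2 - (v + 4*v²)/(8*v))
H = -9 (H = -16 + 7 = -9)
p = 1037/8 (p = 125 - (11/8 - ½*12) = 125 - (11/8 - 6) = 125 - 1*(-37/8) = 125 + 37/8 = 1037/8 ≈ 129.63)
p*H = (1037/8)*(-9) = -9333/8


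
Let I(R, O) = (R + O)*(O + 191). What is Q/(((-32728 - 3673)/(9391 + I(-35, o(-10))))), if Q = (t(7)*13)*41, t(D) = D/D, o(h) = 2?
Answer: -1610726/36401 ≈ -44.250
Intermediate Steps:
t(D) = 1
I(R, O) = (191 + O)*(O + R) (I(R, O) = (O + R)*(191 + O) = (191 + O)*(O + R))
Q = 533 (Q = (1*13)*41 = 13*41 = 533)
Q/(((-32728 - 3673)/(9391 + I(-35, o(-10))))) = 533/(((-32728 - 3673)/(9391 + (2**2 + 191*2 + 191*(-35) + 2*(-35))))) = 533/((-36401/(9391 + (4 + 382 - 6685 - 70)))) = 533/((-36401/(9391 - 6369))) = 533/((-36401/3022)) = 533/((-36401*1/3022)) = 533/(-36401/3022) = 533*(-3022/36401) = -1610726/36401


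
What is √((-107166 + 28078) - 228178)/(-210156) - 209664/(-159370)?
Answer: 104832/79685 - I*√307266/210156 ≈ 1.3156 - 0.0026376*I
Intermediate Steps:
√((-107166 + 28078) - 228178)/(-210156) - 209664/(-159370) = √(-79088 - 228178)*(-1/210156) - 209664*(-1/159370) = √(-307266)*(-1/210156) + 104832/79685 = (I*√307266)*(-1/210156) + 104832/79685 = -I*√307266/210156 + 104832/79685 = 104832/79685 - I*√307266/210156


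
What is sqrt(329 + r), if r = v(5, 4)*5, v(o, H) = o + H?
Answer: sqrt(374) ≈ 19.339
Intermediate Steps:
v(o, H) = H + o
r = 45 (r = (4 + 5)*5 = 9*5 = 45)
sqrt(329 + r) = sqrt(329 + 45) = sqrt(374)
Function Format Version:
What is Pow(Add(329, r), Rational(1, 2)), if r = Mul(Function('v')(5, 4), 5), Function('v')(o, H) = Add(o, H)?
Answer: Pow(374, Rational(1, 2)) ≈ 19.339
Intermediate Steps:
Function('v')(o, H) = Add(H, o)
r = 45 (r = Mul(Add(4, 5), 5) = Mul(9, 5) = 45)
Pow(Add(329, r), Rational(1, 2)) = Pow(Add(329, 45), Rational(1, 2)) = Pow(374, Rational(1, 2))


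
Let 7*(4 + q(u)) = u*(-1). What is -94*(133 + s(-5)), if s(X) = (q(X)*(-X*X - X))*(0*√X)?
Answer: -12502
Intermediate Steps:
q(u) = -4 - u/7 (q(u) = -4 + (u*(-1))/7 = -4 + (-u)/7 = -4 - u/7)
s(X) = 0 (s(X) = ((-4 - X/7)*(-X*X - X))*(0*√X) = ((-4 - X/7)*(-X² - X))*0 = ((-4 - X/7)*(-X - X²))*0 = 0)
-94*(133 + s(-5)) = -94*(133 + 0) = -94*133 = -12502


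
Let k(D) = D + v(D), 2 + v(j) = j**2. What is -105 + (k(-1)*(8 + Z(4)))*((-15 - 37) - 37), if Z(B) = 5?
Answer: 2209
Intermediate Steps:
v(j) = -2 + j**2
k(D) = -2 + D + D**2 (k(D) = D + (-2 + D**2) = -2 + D + D**2)
-105 + (k(-1)*(8 + Z(4)))*((-15 - 37) - 37) = -105 + ((-2 - 1 + (-1)**2)*(8 + 5))*((-15 - 37) - 37) = -105 + ((-2 - 1 + 1)*13)*(-52 - 37) = -105 - 2*13*(-89) = -105 - 26*(-89) = -105 + 2314 = 2209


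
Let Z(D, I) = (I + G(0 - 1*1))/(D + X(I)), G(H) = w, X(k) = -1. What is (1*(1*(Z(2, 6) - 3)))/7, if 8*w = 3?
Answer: 27/56 ≈ 0.48214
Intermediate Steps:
w = 3/8 (w = (⅛)*3 = 3/8 ≈ 0.37500)
G(H) = 3/8
Z(D, I) = (3/8 + I)/(-1 + D) (Z(D, I) = (I + 3/8)/(D - 1) = (3/8 + I)/(-1 + D))
(1*(1*(Z(2, 6) - 3)))/7 = (1*(1*((3/8 + 6)/(-1 + 2) - 3)))/7 = (1*(1*((51/8)/1 - 3)))*(⅐) = (1*(1*(1*(51/8) - 3)))*(⅐) = (1*(1*(51/8 - 3)))*(⅐) = (1*(1*(27/8)))*(⅐) = (1*(27/8))*(⅐) = (27/8)*(⅐) = 27/56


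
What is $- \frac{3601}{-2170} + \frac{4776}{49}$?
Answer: $\frac{1505767}{15190} \approx 99.129$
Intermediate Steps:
$- \frac{3601}{-2170} + \frac{4776}{49} = \left(-3601\right) \left(- \frac{1}{2170}\right) + 4776 \cdot \frac{1}{49} = \frac{3601}{2170} + \frac{4776}{49} = \frac{1505767}{15190}$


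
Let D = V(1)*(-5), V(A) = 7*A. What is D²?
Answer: 1225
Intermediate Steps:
D = -35 (D = (7*1)*(-5) = 7*(-5) = -35)
D² = (-35)² = 1225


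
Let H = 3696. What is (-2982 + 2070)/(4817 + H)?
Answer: -912/8513 ≈ -0.10713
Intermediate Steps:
(-2982 + 2070)/(4817 + H) = (-2982 + 2070)/(4817 + 3696) = -912/8513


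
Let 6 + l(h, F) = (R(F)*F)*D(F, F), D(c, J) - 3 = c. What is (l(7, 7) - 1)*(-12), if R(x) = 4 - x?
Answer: 2604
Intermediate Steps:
D(c, J) = 3 + c
l(h, F) = -6 + F*(3 + F)*(4 - F) (l(h, F) = -6 + ((4 - F)*F)*(3 + F) = -6 + (F*(4 - F))*(3 + F) = -6 + F*(3 + F)*(4 - F))
(l(7, 7) - 1)*(-12) = ((-6 - 1*7*(-4 + 7)*(3 + 7)) - 1)*(-12) = ((-6 - 1*7*3*10) - 1)*(-12) = ((-6 - 210) - 1)*(-12) = (-216 - 1)*(-12) = -217*(-12) = 2604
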